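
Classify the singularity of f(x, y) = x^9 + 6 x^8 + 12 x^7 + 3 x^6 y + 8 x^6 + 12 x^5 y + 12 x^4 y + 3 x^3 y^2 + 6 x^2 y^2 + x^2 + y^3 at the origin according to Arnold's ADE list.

The Hessian of f at 0 has rank 1. Corank 1: A-series; mu = 2 gives A_2.

A_2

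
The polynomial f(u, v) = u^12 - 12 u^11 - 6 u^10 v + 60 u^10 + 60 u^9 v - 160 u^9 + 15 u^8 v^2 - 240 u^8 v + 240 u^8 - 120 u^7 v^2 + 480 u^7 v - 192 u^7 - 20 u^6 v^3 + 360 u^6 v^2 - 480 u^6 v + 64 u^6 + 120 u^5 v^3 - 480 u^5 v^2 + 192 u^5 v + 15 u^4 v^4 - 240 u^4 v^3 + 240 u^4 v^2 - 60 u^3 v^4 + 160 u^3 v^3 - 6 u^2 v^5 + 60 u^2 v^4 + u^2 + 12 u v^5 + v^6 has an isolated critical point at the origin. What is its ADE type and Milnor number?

Type A_5, Milnor number mu = 5.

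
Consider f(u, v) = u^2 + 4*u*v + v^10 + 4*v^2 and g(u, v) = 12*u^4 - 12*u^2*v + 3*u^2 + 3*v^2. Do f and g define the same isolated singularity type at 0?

No.

The Hessian of f at 0 has rank 1. Corank 1: A-series; mu = 9 gives A_9. The Hessian of g at 0 has rank 2. Corank 0: nondegenerate Morse point, so A_1. f is A_9 but g is A_1, hence not right-equivalent.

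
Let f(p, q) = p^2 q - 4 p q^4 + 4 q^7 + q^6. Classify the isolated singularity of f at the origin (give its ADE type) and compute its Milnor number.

The Hessian of f at 0 is [[0, 0], [0, 0]] with rank 0, so corank 2. A Groebner basis of the Jacobian ideal J(f) in C{p,q} is {-p*q/2 + q^4, p^3, p^2*q, p^2/3 + p*q^2}; counting standard monomials gives mu = 7. Corank 2; j^3 = p^2*q has shape L^2 M (L != M), so D-series; mu = 7 gives D_7.

Type D7, Milnor number mu = 7.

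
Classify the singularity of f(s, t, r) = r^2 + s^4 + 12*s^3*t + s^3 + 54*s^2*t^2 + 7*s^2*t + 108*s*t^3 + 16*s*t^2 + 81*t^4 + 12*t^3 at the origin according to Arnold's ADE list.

The Hessian of f at 0 has rank 1. Corank 2; j^3 = (s + 2*t)^2*(s + 3*t) has shape L^2 M (L != M), so D-series; mu = 5 gives D_5.

D_5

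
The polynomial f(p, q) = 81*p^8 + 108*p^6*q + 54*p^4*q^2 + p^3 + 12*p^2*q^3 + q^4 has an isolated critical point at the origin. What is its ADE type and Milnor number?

Type E_{6}, Milnor number mu = 6.

The Hessian of f at 0 has rank 0. Corank 2; j^3 = p^3 is a perfect cube, so E-series; the 4-jet and mu = 6 give E_6.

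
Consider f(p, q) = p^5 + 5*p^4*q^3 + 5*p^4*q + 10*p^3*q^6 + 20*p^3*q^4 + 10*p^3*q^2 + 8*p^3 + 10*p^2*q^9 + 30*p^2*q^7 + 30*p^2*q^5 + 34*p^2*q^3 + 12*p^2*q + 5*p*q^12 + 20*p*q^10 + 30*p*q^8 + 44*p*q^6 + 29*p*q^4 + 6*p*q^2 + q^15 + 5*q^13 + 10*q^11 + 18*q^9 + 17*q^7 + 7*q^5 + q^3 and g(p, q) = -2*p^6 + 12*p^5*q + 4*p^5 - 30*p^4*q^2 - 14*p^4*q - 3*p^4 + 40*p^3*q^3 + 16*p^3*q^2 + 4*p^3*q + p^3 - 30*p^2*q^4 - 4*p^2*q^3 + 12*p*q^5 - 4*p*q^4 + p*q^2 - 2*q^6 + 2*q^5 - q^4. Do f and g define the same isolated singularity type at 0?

The Hessian of f at 0 has rank 0. Corank 2; j^3 = (2*p + q)^3 is a perfect cube, so E-series; the 5-jet and mu = 8 give E_8. The Hessian of g at 0 has rank 0. Corank 2; j^3 = p*(p^2 + q^2) splits into three distinct lines over C (the quadratic factor has nonzero discriminant), so D_4. f is E_8 but g is D_4, hence not right-equivalent.

No.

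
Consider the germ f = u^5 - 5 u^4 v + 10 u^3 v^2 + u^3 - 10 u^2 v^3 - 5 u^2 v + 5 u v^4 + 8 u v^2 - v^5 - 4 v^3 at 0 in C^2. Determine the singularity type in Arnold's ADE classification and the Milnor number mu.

Type D6, Milnor number mu = 6.

The Hessian of f at 0 has rank 0. Corank 2; j^3 = (u - 2*v)^2*(u - v) has shape L^2 M (L != M), so D-series; mu = 6 gives D_6.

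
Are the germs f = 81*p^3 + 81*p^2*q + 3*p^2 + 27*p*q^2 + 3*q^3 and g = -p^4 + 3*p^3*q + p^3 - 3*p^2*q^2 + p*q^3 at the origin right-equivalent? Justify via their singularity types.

No.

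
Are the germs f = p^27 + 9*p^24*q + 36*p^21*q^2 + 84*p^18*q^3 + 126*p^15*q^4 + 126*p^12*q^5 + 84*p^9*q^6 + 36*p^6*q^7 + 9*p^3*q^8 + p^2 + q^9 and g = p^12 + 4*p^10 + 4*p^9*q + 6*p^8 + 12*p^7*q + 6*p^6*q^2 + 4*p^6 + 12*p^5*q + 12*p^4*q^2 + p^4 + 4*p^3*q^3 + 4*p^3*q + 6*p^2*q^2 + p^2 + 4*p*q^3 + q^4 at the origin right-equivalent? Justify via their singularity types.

No.

The Hessian of f at 0 has rank 1. Corank 1: A-series; mu = 8 gives A_8. The Hessian of g at 0 has rank 1. Corank 1: A-series; mu = 3 gives A_3. f is A_8 but g is A_3, hence not right-equivalent.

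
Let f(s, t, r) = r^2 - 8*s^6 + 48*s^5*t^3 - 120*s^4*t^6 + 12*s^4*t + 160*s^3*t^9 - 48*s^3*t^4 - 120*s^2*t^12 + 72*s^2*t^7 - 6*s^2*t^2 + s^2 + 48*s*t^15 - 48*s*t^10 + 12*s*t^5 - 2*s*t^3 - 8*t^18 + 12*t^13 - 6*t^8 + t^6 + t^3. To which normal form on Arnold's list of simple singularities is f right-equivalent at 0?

The Hessian of f at 0 has rank 2. Corank 1: A-series; mu = 2 gives A_2.

A_{2}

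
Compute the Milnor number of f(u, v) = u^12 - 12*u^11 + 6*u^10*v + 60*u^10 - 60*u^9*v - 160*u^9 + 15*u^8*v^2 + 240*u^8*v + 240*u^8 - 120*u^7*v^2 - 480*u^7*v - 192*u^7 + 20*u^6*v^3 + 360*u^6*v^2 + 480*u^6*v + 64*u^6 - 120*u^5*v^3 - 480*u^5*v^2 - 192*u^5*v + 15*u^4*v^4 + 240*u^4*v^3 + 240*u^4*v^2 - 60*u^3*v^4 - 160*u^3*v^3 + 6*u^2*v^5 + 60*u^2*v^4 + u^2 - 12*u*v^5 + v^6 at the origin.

5

The Hessian of f at 0 is [[2, 0], [0, 0]] with rank 1, so corank 1. A Groebner basis of the Jacobian ideal J(f) in C{u,v} is {v^5, u}; counting standard monomials gives mu = 5. Corank 1: A-series; mu = 5 gives A_5.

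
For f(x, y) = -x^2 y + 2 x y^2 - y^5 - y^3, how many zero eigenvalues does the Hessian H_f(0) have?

The Hessian at 0 is [[0, 0], [0, 0]] of rank 0; hence corank 2.

2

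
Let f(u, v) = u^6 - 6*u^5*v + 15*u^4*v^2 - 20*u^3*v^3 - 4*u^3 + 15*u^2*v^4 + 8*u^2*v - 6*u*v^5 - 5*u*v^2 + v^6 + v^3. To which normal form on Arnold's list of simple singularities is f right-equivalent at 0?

D_7

The Hessian of f at 0 is [[0, 0], [0, 0]] with rank 0, so corank 2. A Groebner basis of the Jacobian ideal J(f) in C{u,v} is {32*u*v/3 + v^5 - 16*v^2/3, u*v^2 - v^3/2, u^2 - 3*u*v/2 + v^2/2}; counting standard monomials gives mu = 7. Corank 2; j^3 = -(u - v)*(2*u - v)^2 has shape L^2 M (L != M), so D-series; mu = 7 gives D_7.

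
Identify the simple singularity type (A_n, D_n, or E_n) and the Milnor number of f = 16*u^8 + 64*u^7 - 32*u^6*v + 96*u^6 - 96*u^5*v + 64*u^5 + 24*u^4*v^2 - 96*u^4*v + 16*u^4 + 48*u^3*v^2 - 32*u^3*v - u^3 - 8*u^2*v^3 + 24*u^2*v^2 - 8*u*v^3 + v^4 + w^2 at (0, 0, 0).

The Hessian of f at 0 has rank 1. Corank 2; j^3 = -u^3 is a perfect cube, so E-series; the 4-jet and mu = 6 give E_6.

Type E6, Milnor number mu = 6.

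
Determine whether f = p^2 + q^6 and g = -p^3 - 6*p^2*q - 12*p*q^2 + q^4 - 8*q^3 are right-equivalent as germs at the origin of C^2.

No.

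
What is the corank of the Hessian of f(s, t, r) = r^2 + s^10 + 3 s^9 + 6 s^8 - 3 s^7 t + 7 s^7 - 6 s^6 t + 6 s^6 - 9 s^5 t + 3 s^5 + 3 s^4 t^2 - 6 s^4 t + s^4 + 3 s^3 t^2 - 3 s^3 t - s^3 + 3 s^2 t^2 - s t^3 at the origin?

2

The Hessian at 0 is [[0, 0, 0], [0, 0, 0], [0, 0, 2]] of rank 1; hence corank 2.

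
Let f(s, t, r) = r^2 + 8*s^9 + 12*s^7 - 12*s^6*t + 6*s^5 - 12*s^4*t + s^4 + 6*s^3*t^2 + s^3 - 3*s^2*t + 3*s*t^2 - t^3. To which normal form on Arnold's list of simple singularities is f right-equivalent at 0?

The Hessian of f at 0 has rank 1. Corank 2; j^3 = (s - t)^3 is a perfect cube, so E-series; the 4-jet and mu = 6 give E_6.

E6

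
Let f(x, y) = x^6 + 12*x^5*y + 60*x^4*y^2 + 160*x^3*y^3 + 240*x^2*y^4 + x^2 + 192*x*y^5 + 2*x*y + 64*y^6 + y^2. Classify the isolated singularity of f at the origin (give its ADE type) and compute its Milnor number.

The Hessian of f at 0 has rank 1. Corank 1: A-series; mu = 5 gives A_5.

Type A_5, Milnor number mu = 5.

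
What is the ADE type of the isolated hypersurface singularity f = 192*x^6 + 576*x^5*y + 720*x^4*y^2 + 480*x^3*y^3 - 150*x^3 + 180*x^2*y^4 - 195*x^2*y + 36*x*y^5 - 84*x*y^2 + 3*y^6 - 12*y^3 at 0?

D7

The Hessian of f at 0 is [[0, 0], [0, 0]] with rank 0, so corank 2. A Groebner basis of the Jacobian ideal J(f) in C{x,y} is {15625*x*y/12 + y^5 + 3125*y^2/6, x*y^2 + 2*y^3/5, x^2 + 9*x*y/10 + y^2/5}; counting standard monomials gives mu = 7. Corank 2; j^3 = -3*(2*x + y)*(5*x + 2*y)^2 has shape L^2 M (L != M), so D-series; mu = 7 gives D_7.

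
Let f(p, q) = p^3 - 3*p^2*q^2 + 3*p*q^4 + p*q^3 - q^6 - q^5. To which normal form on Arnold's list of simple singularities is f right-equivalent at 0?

The Hessian of f at 0 is [[0, 0], [0, 0]] with rank 0, so corank 2. A Groebner basis of the Jacobian ideal J(f) in C{p,q} is {-p^2 + q^4 - q^3/3, p^3, p^2*q + p^2/3 + q^3/9, -p^2 + p*q^2 - q^3/3}; counting standard monomials gives mu = 7. Corank 2; j^3 = p^3 is a perfect cube, so E-series; the 4-jet and mu = 7 give E_7.

E_7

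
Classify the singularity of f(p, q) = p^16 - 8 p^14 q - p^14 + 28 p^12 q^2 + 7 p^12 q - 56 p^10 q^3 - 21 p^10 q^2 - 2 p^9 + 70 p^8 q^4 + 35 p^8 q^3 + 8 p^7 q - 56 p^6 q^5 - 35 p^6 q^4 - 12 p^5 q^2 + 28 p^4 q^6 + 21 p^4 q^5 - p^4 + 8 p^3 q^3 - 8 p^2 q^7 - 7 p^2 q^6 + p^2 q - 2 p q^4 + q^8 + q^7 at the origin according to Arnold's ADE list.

D_{9}

The Hessian of f at 0 has rank 0. Corank 2; j^3 = p^2*q has shape L^2 M (L != M), so D-series; mu = 9 gives D_9.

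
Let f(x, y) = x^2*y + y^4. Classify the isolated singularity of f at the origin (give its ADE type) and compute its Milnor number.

Type D_5, Milnor number mu = 5.

The Hessian of f at 0 is [[0, 0], [0, 0]] with rank 0, so corank 2. A Groebner basis of the Jacobian ideal J(f) in C{x,y} is {x^3, x^2/4 + y^3, x*y}; counting standard monomials gives mu = 5. Corank 2; j^3 = x^2*y has shape L^2 M (L != M), so D-series; mu = 5 gives D_5.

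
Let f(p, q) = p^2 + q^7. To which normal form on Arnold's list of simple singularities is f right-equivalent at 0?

A_6

The Hessian of f at 0 is [[2, 0], [0, 0]] with rank 1, so corank 1. A Groebner basis of the Jacobian ideal J(f) in C{p,q} is {q^6, p}; counting standard monomials gives mu = 6. Corank 1: A-series; mu = 6 gives A_6.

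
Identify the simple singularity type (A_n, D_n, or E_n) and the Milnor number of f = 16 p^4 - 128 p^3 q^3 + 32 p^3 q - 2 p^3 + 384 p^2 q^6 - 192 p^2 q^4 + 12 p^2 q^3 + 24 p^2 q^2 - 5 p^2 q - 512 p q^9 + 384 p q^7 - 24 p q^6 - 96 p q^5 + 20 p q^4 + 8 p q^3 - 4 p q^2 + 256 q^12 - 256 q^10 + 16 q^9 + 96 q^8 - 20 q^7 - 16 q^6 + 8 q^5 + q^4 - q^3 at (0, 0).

Type D5, Milnor number mu = 5.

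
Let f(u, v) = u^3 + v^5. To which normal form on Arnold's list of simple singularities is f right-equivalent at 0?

The Hessian of f at 0 has rank 0. Corank 2; j^3 = u^3 is a perfect cube, so E-series; the 5-jet and mu = 8 give E_8.

E8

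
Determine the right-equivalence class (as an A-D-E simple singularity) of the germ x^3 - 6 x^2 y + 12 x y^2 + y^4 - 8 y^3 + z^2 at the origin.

The Hessian of f at 0 is [[0, 0, 0], [0, 0, 0], [0, 0, 2]] with rank 1, so corank 2. A Groebner basis of the Jacobian ideal J(f) in C{x,y,z} is {y^3, x^2 - 4*x*y + 4*y^2, z}; counting standard monomials gives mu = 6. Corank 2; j^3 = (x - 2*y)^3 is a perfect cube, so E-series; the 4-jet and mu = 6 give E_6.

E_6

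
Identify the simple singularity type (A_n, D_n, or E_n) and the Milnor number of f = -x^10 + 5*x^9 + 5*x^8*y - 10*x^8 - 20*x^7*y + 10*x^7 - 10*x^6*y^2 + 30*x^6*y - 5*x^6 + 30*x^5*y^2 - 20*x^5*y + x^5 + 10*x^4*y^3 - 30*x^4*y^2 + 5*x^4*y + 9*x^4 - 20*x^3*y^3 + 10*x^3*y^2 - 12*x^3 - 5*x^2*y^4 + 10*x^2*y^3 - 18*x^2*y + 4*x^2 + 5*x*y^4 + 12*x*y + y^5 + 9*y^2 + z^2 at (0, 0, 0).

Type A_4, Milnor number mu = 4.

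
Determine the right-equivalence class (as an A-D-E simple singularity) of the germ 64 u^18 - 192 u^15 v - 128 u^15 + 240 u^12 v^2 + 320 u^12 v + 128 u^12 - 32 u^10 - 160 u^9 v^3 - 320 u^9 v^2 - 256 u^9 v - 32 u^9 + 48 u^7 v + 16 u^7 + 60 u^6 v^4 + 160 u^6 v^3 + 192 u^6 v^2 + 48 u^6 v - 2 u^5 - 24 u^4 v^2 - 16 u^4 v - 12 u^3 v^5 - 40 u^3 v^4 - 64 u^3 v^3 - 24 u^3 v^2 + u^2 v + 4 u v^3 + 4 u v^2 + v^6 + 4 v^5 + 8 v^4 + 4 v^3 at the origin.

The Hessian of f at 0 has rank 0. Corank 2; j^3 = v*(u + 2*v)^2 has shape L^2 M (L != M), so D-series; mu = 7 gives D_7.

D_7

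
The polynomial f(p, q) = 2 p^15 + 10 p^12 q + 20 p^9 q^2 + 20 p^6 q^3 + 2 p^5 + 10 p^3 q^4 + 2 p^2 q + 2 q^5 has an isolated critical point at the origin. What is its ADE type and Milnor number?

The Hessian of f at 0 has rank 0. Corank 2; j^3 = 2*p^2*q has shape L^2 M (L != M), so D-series; mu = 6 gives D_6.

Type D_{6}, Milnor number mu = 6.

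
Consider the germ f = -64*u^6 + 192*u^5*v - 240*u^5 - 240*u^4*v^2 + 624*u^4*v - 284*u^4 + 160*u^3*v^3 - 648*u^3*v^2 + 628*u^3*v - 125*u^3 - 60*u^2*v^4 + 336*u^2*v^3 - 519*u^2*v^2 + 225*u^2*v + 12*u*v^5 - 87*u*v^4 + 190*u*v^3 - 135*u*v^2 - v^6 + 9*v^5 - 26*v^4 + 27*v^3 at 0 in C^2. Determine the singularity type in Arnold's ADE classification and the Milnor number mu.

The Hessian of f at 0 has rank 0. Corank 2; j^3 = -(5*u - 3*v)^3 is a perfect cube, so E-series; the 4-jet and mu = 6 give E_6.

Type E_6, Milnor number mu = 6.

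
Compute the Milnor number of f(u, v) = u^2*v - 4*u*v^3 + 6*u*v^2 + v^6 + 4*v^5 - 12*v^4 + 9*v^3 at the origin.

The Hessian of f at 0 has rank 0. Corank 2; j^3 = v*(u + 3*v)^2 has shape L^2 M (L != M), so D-series; mu = 7 gives D_7.

7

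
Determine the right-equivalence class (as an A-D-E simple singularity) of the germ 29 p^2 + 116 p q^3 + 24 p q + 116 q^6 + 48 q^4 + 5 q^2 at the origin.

A_{1}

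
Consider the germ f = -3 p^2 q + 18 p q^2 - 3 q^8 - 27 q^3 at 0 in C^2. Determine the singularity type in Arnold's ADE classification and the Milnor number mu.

Type D_9, Milnor number mu = 9.

The Hessian of f at 0 is [[0, 0], [0, 0]] with rank 0, so corank 2. A Groebner basis of the Jacobian ideal J(f) in C{p,q} is {p^2/8 + q^7 - 9*q^2/8, p^3 - 27*q^3, p*q - 3*q^2}; counting standard monomials gives mu = 9. Corank 2; j^3 = -3*q*(p - 3*q)^2 has shape L^2 M (L != M), so D-series; mu = 9 gives D_9.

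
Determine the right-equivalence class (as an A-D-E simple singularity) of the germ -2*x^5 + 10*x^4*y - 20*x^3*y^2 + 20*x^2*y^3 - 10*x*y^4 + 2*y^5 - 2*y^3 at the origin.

E8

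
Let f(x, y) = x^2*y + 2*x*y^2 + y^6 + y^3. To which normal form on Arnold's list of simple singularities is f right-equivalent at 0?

The Hessian of f at 0 has rank 0. Corank 2; j^3 = y*(x + y)^2 has shape L^2 M (L != M), so D-series; mu = 7 gives D_7.

D_7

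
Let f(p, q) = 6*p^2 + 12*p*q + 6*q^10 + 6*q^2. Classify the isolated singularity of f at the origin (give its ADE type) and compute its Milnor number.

Type A_9, Milnor number mu = 9.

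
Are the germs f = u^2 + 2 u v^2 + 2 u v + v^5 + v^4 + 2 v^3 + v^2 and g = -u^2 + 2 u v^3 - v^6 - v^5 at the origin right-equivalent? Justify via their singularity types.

The Hessian of f at 0 has rank 1. Corank 1: A-series; mu = 4 gives A_4. The Hessian of g at 0 has rank 1. Corank 1: A-series; mu = 4 gives A_4. Both have type A_4, hence right-equivalent.

Yes.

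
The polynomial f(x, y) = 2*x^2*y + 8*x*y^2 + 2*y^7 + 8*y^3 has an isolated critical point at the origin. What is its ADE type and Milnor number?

Type D_8, Milnor number mu = 8.

The Hessian of f at 0 is [[0, 0], [0, 0]] with rank 0, so corank 2. A Groebner basis of the Jacobian ideal J(f) in C{x,y} is {x^2/7 + y^6 - 4*y^2/7, x^3 + 8*y^3, x*y + 2*y^2}; counting standard monomials gives mu = 8. Corank 2; j^3 = 2*y*(x + 2*y)^2 has shape L^2 M (L != M), so D-series; mu = 8 gives D_8.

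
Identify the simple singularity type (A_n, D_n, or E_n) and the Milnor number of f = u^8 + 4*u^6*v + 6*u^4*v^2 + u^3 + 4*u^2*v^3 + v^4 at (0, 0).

The Hessian of f at 0 has rank 0. Corank 2; j^3 = u^3 is a perfect cube, so E-series; the 4-jet and mu = 6 give E_6.

Type E_{6}, Milnor number mu = 6.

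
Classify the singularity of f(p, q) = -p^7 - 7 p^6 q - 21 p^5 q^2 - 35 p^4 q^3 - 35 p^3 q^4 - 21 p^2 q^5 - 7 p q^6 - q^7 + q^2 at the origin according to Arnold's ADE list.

The Hessian of f at 0 is [[0, 0], [0, 2]] with rank 1, so corank 1. A Groebner basis of the Jacobian ideal J(f) in C{p,q} is {p^6, q}; counting standard monomials gives mu = 6. Corank 1: A-series; mu = 6 gives A_6.

A_6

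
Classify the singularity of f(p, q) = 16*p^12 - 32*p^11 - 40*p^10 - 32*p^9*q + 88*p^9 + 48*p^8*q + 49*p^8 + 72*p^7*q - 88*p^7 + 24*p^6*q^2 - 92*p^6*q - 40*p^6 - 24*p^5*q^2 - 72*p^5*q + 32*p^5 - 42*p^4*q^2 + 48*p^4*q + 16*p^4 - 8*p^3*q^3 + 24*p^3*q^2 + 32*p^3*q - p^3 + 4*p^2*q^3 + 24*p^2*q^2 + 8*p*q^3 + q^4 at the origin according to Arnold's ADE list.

E_{6}

The Hessian of f at 0 has rank 0. Corank 2; j^3 = -p^3 is a perfect cube, so E-series; the 4-jet and mu = 6 give E_6.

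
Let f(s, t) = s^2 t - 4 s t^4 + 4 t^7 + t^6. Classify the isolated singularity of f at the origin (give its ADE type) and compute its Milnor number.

The Hessian of f at 0 is [[0, 0], [0, 0]] with rank 0, so corank 2. A Groebner basis of the Jacobian ideal J(f) in C{s,t} is {-s*t/2 + t^4, s^3, s^2*t, s^2/3 + s*t^2}; counting standard monomials gives mu = 7. Corank 2; j^3 = s^2*t has shape L^2 M (L != M), so D-series; mu = 7 gives D_7.

Type D7, Milnor number mu = 7.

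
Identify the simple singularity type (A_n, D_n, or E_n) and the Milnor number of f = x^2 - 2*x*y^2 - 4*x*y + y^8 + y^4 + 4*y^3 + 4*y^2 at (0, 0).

Type A_7, Milnor number mu = 7.

The Hessian of f at 0 has rank 1. Corank 1: A-series; mu = 7 gives A_7.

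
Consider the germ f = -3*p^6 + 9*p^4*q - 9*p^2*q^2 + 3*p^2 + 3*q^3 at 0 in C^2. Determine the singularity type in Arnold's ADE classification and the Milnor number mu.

The Hessian of f at 0 is [[6, 0], [0, 0]] with rank 1, so corank 1. A Groebner basis of the Jacobian ideal J(f) in C{p,q} is {q^2, p}; counting standard monomials gives mu = 2. Corank 1: A-series; mu = 2 gives A_2.

Type A_{2}, Milnor number mu = 2.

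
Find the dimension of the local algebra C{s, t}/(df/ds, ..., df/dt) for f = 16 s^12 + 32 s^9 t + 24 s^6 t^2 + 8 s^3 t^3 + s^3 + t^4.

6

The Hessian of f at 0 is [[0, 0], [0, 0]] with rank 0, so corank 2. A Groebner basis of the Jacobian ideal J(f) in C{s,t} is {t^3, s^2}; counting standard monomials gives mu = 6. Corank 2; j^3 = s^3 is a perfect cube, so E-series; the 4-jet and mu = 6 give E_6.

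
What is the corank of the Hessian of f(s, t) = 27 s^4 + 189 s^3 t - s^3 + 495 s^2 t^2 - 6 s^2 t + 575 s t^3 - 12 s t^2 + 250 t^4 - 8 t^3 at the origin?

2

Hessian at 0 has rank 0.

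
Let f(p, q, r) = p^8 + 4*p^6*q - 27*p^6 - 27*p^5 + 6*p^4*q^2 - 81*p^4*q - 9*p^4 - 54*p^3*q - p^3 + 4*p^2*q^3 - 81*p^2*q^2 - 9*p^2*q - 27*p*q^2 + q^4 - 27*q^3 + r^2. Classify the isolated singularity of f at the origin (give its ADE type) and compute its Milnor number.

The Hessian of f at 0 has rank 1. Corank 2; j^3 = -(p + 3*q)^3 is a perfect cube, so E-series; the 4-jet and mu = 6 give E_6.

Type E6, Milnor number mu = 6.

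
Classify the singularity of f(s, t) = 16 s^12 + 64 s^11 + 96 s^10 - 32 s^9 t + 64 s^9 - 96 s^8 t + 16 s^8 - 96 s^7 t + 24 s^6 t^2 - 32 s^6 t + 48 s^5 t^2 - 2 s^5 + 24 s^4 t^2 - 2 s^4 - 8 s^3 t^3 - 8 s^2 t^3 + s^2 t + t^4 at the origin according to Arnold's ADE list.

D_{5}

The Hessian of f at 0 has rank 0. Corank 2; j^3 = s^2*t has shape L^2 M (L != M), so D-series; mu = 5 gives D_5.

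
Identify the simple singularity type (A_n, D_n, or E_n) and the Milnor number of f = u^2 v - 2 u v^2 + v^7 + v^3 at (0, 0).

The Hessian of f at 0 has rank 0. Corank 2; j^3 = v*(u - v)^2 has shape L^2 M (L != M), so D-series; mu = 8 gives D_8.

Type D_8, Milnor number mu = 8.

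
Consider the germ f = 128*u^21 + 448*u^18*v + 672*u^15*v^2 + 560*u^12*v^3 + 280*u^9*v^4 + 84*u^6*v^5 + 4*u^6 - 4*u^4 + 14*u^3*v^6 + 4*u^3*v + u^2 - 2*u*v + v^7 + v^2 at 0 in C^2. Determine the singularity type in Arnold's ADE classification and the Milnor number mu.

Type A_6, Milnor number mu = 6.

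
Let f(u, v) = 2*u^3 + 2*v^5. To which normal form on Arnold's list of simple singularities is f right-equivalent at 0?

E8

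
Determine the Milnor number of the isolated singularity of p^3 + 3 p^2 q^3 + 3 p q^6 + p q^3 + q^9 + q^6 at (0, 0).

7

The Hessian of f at 0 is [[0, 0], [0, 0]] with rank 0, so corank 2. A Groebner basis of the Jacobian ideal J(f) in C{p,q} is {p^3, p*q^2, 3*p^2 + q^3}; counting standard monomials gives mu = 7. Corank 2; j^3 = p^3 is a perfect cube, so E-series; the 4-jet and mu = 7 give E_7.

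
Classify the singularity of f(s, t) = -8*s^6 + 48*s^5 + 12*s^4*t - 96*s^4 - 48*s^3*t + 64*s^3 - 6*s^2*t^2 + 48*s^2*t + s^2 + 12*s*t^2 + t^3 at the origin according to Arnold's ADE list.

The Hessian of f at 0 is [[2, 0], [0, 0]] with rank 1, so corank 1. A Groebner basis of the Jacobian ideal J(f) in C{s,t} is {t^2, s}; counting standard monomials gives mu = 2. Corank 1: A-series; mu = 2 gives A_2.

A_{2}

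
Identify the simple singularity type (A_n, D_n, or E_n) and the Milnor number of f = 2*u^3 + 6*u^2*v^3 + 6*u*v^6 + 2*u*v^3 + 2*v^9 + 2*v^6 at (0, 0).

Type E_{7}, Milnor number mu = 7.

The Hessian of f at 0 is [[0, 0], [0, 0]] with rank 0, so corank 2. A Groebner basis of the Jacobian ideal J(f) in C{u,v} is {u^3, u*v^2, 3*u^2 + v^3}; counting standard monomials gives mu = 7. Corank 2; j^3 = 2*u^3 is a perfect cube, so E-series; the 4-jet and mu = 7 give E_7.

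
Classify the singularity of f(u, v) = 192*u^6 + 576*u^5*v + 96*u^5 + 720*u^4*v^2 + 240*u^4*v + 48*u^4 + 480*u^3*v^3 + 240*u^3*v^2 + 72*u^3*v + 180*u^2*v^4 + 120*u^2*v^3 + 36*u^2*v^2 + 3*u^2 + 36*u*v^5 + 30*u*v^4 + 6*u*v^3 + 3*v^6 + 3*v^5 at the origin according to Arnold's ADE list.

A4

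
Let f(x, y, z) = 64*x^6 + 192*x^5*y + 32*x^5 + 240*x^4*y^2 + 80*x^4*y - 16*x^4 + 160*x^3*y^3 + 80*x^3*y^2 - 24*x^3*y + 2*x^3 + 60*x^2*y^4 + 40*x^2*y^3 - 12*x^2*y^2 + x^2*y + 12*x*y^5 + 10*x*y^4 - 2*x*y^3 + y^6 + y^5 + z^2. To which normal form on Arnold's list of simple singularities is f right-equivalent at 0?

The Hessian of f at 0 has rank 1. Corank 2; j^3 = x^2*(2*x + y) has shape L^2 M (L != M), so D-series; mu = 7 gives D_7.

D7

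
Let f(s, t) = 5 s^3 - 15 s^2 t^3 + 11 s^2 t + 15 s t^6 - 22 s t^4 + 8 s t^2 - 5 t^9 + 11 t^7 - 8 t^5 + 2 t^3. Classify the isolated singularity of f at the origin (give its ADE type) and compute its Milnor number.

The Hessian of f at 0 has rank 0. Corank 2; j^3 = (s + t)*(5*s^2 + 6*s*t + 2*t^2) splits into three distinct lines over C (the quadratic factor has nonzero discriminant), so D_4.

Type D_4, Milnor number mu = 4.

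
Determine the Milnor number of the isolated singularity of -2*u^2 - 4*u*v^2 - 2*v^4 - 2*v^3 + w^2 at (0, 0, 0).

2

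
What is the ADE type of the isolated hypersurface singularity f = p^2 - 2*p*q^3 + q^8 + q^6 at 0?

A7

The Hessian of f at 0 is [[2, 0], [0, 0]] with rank 1, so corank 1. A Groebner basis of the Jacobian ideal J(f) in C{p,q} is {p^3, p^2*q, -p + q^3}; counting standard monomials gives mu = 7. Corank 1: A-series; mu = 7 gives A_7.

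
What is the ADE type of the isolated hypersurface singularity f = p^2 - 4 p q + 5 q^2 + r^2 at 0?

A1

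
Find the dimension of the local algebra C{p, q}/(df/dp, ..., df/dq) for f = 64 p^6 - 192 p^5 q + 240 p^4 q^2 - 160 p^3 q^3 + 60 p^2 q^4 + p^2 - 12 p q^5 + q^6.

5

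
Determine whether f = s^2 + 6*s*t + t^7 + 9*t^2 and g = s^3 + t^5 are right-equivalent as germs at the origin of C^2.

No.

The Hessian of f at 0 has rank 1. Corank 1: A-series; mu = 6 gives A_6. The Hessian of g at 0 has rank 0. Corank 2; j^3 = s^3 is a perfect cube, so E-series; the 5-jet and mu = 8 give E_8. f is A_6 but g is E_8, hence not right-equivalent.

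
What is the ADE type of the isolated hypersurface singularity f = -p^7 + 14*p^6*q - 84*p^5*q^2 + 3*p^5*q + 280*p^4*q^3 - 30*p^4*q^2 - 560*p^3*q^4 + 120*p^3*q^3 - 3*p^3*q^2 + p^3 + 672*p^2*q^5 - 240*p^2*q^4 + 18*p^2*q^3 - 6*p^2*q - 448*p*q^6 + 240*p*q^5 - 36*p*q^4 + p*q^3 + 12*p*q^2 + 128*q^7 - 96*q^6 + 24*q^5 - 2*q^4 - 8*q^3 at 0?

E_{7}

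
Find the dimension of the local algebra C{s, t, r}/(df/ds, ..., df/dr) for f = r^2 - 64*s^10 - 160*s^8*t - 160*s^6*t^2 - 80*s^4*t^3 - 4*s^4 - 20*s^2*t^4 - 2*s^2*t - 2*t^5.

6

The Hessian of f at 0 has rank 1. Corank 2; j^3 = -2*s^2*t has shape L^2 M (L != M), so D-series; mu = 6 gives D_6.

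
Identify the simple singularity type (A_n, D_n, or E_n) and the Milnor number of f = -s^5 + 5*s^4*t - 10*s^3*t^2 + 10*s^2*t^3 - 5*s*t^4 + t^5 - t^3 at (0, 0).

The Hessian of f at 0 is [[0, 0], [0, 0]] with rank 0, so corank 2. A Groebner basis of the Jacobian ideal J(f) in C{s,t} is {s^4 - 4*s^3*t, t^2}; counting standard monomials gives mu = 8. Corank 2; j^3 = -t^3 is a perfect cube, so E-series; the 5-jet and mu = 8 give E_8.

Type E_8, Milnor number mu = 8.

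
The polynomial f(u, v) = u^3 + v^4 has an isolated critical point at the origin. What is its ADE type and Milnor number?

Type E6, Milnor number mu = 6.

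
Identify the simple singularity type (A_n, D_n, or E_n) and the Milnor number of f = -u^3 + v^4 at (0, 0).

The Hessian of f at 0 has rank 0. Corank 2; j^3 = -u^3 is a perfect cube, so E-series; the 4-jet and mu = 6 give E_6.

Type E_6, Milnor number mu = 6.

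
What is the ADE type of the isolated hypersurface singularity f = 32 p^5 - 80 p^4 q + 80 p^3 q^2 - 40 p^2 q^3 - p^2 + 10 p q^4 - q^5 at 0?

A_4

The Hessian of f at 0 is [[-2, 0], [0, 0]] with rank 1, so corank 1. A Groebner basis of the Jacobian ideal J(f) in C{p,q} is {q^4, p}; counting standard monomials gives mu = 4. Corank 1: A-series; mu = 4 gives A_4.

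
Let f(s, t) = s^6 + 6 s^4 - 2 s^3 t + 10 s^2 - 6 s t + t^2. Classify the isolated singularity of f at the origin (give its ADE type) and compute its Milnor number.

The Hessian of f at 0 is [[20, -6], [-6, 2]] with rank 2, so corank 0. A Groebner basis of the Jacobian ideal J(f) in C{s,t} is {s, t}; counting standard monomials gives mu = 1. Corank 0: nondegenerate Morse point, so A_1.

Type A_{1}, Milnor number mu = 1.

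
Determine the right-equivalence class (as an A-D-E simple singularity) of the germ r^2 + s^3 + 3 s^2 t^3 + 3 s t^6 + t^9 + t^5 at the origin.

The Hessian of f at 0 has rank 1. Corank 2; j^3 = s^3 is a perfect cube, so E-series; the 5-jet and mu = 8 give E_8.

E_{8}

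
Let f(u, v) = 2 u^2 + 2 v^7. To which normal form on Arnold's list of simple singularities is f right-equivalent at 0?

A_6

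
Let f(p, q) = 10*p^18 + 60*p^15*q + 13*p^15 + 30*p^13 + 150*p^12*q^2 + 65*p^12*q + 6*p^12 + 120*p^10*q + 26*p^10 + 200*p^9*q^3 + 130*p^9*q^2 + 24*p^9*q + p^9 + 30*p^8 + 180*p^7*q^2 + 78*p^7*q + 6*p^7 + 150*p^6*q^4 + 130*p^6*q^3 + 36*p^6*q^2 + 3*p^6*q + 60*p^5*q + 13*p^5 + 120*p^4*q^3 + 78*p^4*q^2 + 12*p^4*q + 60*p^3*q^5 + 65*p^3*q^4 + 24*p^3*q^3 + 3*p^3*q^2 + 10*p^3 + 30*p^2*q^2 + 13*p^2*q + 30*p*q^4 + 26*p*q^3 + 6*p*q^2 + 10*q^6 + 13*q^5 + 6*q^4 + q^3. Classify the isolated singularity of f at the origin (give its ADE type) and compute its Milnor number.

The Hessian of f at 0 has rank 0. Corank 2; j^3 = (2*p + q)*(5*p^2 + 4*p*q + q^2) splits into three distinct lines over C (the quadratic factor has nonzero discriminant), so D_4.

Type D4, Milnor number mu = 4.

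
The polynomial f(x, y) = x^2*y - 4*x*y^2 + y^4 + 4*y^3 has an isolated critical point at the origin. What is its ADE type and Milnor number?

Type D5, Milnor number mu = 5.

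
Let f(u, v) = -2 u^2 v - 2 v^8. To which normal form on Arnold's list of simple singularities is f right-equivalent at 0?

The Hessian of f at 0 has rank 0. Corank 2; j^3 = -2*u^2*v has shape L^2 M (L != M), so D-series; mu = 9 gives D_9.

D_9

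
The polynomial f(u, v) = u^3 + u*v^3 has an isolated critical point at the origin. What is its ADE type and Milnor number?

The Hessian of f at 0 has rank 0. Corank 2; j^3 = u^3 is a perfect cube, so E-series; the 4-jet and mu = 7 give E_7.

Type E7, Milnor number mu = 7.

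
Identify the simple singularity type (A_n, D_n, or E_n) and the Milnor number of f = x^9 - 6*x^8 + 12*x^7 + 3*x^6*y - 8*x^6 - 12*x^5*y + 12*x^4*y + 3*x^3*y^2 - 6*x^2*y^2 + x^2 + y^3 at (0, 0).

Type A_{2}, Milnor number mu = 2.

The Hessian of f at 0 has rank 1. Corank 1: A-series; mu = 2 gives A_2.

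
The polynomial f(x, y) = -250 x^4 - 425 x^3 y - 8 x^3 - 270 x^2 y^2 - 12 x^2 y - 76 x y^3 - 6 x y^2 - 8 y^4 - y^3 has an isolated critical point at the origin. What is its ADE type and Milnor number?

Type E_{7}, Milnor number mu = 7.

The Hessian of f at 0 has rank 0. Corank 2; j^3 = -(2*x + y)^3 is a perfect cube, so E-series; the 4-jet and mu = 7 give E_7.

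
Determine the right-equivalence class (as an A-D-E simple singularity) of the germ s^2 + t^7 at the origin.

A_6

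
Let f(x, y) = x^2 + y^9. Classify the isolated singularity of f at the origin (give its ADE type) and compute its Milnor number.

The Hessian of f at 0 has rank 1. Corank 1: A-series; mu = 8 gives A_8.

Type A_{8}, Milnor number mu = 8.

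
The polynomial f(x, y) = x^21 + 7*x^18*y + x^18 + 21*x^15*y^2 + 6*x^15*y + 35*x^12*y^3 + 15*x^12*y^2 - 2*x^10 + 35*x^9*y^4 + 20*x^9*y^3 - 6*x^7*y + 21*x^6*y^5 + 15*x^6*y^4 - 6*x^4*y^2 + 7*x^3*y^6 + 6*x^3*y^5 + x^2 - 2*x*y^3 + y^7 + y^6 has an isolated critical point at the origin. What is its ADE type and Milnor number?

Type A6, Milnor number mu = 6.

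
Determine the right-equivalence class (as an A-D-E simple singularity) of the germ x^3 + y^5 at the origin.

The Hessian of f at 0 is [[0, 0], [0, 0]] with rank 0, so corank 2. A Groebner basis of the Jacobian ideal J(f) in C{x,y} is {y^4, x^2}; counting standard monomials gives mu = 8. Corank 2; j^3 = x^3 is a perfect cube, so E-series; the 5-jet and mu = 8 give E_8.

E_{8}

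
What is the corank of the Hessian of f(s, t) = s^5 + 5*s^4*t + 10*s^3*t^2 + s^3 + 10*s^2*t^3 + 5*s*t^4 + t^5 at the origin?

2

The Hessian at 0 is [[0, 0], [0, 0]] of rank 0; hence corank 2.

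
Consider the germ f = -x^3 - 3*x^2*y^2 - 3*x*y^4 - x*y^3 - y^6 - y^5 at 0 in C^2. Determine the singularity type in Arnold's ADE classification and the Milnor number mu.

The Hessian of f at 0 has rank 0. Corank 2; j^3 = -x^3 is a perfect cube, so E-series; the 4-jet and mu = 7 give E_7.

Type E_{7}, Milnor number mu = 7.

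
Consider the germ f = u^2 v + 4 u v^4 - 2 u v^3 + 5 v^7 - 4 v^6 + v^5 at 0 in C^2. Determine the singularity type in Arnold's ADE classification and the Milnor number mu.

The Hessian of f at 0 has rank 0. Corank 2; j^3 = u^2*v has shape L^2 M (L != M), so D-series; mu = 8 gives D_8.

Type D8, Milnor number mu = 8.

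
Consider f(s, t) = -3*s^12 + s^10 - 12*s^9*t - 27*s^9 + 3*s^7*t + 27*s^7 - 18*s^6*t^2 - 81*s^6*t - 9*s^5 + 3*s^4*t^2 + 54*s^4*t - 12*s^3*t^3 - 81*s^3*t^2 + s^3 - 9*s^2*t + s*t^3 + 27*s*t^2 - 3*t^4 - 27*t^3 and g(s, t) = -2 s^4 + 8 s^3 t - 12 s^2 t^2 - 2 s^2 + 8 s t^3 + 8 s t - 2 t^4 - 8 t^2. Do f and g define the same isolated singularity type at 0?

The Hessian of f at 0 has rank 0. Corank 2; j^3 = (s - 3*t)^3 is a perfect cube, so E-series; the 4-jet and mu = 7 give E_7. The Hessian of g at 0 has rank 1. Corank 1: A-series; mu = 3 gives A_3. f is E_7 but g is A_3, hence not right-equivalent.

No.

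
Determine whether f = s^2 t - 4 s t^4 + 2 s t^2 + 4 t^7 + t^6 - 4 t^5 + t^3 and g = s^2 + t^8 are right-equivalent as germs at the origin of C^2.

No.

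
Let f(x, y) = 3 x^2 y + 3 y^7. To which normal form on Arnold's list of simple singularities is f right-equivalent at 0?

D_8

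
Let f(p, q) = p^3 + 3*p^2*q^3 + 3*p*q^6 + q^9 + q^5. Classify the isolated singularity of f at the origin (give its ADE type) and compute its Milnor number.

Type E8, Milnor number mu = 8.

The Hessian of f at 0 has rank 0. Corank 2; j^3 = p^3 is a perfect cube, so E-series; the 5-jet and mu = 8 give E_8.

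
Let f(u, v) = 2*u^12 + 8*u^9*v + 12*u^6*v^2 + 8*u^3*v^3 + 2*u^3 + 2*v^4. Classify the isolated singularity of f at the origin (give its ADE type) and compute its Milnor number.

The Hessian of f at 0 is [[0, 0], [0, 0]] with rank 0, so corank 2. A Groebner basis of the Jacobian ideal J(f) in C{u,v} is {v^3, u^2}; counting standard monomials gives mu = 6. Corank 2; j^3 = 2*u^3 is a perfect cube, so E-series; the 4-jet and mu = 6 give E_6.

Type E_{6}, Milnor number mu = 6.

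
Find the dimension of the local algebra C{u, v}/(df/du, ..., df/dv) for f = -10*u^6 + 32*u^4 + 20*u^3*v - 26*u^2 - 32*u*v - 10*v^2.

1

The Hessian of f at 0 is [[-52, -32], [-32, -20]] with rank 2, so corank 0. A Groebner basis of the Jacobian ideal J(f) in C{u,v} is {u, v}; counting standard monomials gives mu = 1. Corank 0: nondegenerate Morse point, so A_1.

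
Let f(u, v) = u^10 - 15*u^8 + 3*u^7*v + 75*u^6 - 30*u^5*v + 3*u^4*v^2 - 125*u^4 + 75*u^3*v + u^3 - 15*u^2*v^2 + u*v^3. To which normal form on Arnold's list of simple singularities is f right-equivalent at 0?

E_{7}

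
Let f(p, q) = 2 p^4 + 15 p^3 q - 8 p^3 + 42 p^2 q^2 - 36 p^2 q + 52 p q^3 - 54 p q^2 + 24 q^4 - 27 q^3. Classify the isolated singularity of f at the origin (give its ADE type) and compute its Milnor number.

Type E_{7}, Milnor number mu = 7.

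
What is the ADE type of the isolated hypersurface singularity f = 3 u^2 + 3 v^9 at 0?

A_{8}

The Hessian of f at 0 has rank 1. Corank 1: A-series; mu = 8 gives A_8.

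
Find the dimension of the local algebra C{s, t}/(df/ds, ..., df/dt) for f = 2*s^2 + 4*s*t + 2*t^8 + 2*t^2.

The Hessian of f at 0 has rank 1. Corank 1: A-series; mu = 7 gives A_7.

7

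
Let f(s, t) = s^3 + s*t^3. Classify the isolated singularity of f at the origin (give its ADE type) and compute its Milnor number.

The Hessian of f at 0 has rank 0. Corank 2; j^3 = s^3 is a perfect cube, so E-series; the 4-jet and mu = 7 give E_7.

Type E7, Milnor number mu = 7.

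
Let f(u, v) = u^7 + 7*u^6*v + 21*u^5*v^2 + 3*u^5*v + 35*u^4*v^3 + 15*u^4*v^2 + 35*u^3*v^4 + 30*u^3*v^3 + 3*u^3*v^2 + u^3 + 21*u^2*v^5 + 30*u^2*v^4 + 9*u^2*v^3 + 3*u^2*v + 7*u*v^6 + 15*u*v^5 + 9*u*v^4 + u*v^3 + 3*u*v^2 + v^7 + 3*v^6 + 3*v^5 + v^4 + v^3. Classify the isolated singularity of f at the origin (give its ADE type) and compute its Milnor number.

Type E7, Milnor number mu = 7.

The Hessian of f at 0 has rank 0. Corank 2; j^3 = (u + v)^3 is a perfect cube, so E-series; the 4-jet and mu = 7 give E_7.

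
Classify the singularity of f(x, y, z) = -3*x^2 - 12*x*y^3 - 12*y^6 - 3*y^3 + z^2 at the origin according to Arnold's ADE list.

The Hessian of f at 0 has rank 2. Corank 1: A-series; mu = 2 gives A_2.

A2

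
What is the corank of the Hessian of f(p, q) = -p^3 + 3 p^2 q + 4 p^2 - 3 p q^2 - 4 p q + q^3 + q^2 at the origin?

1

The Hessian at 0 is [[8, -4], [-4, 2]] of rank 1; hence corank 1.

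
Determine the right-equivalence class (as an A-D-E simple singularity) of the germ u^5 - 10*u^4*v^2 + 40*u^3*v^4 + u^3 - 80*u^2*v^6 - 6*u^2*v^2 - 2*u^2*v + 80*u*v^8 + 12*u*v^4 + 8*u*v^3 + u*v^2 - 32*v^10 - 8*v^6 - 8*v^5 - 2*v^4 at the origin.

D6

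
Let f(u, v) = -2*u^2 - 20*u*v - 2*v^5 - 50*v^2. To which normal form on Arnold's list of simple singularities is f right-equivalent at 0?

The Hessian of f at 0 is [[-4, -20], [-20, -100]] with rank 1, so corank 1. A Groebner basis of the Jacobian ideal J(f) in C{u,v} is {v^4, u + 5*v}; counting standard monomials gives mu = 4. Corank 1: A-series; mu = 4 gives A_4.

A_4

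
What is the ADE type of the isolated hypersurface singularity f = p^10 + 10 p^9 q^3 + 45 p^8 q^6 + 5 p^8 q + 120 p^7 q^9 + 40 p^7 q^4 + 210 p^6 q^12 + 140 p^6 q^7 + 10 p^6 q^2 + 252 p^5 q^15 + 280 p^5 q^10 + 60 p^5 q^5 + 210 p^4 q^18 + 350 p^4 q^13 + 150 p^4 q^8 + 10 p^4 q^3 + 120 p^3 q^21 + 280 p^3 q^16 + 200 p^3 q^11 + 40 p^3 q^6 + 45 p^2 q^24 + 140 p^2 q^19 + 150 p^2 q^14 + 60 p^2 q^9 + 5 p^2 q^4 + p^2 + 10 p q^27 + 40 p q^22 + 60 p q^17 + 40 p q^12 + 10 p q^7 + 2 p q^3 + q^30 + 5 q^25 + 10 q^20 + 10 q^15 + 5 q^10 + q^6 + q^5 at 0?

The Hessian of f at 0 is [[2, 0], [0, 0]] with rank 1, so corank 1. A Groebner basis of the Jacobian ideal J(f) in C{p,q} is {p + q^3, p^2, p*q}; counting standard monomials gives mu = 4. Corank 1: A-series; mu = 4 gives A_4.

A_4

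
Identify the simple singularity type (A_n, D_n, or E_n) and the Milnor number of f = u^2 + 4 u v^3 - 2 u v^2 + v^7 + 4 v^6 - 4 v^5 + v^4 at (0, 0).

The Hessian of f at 0 has rank 1. Corank 1: A-series; mu = 6 gives A_6.

Type A_6, Milnor number mu = 6.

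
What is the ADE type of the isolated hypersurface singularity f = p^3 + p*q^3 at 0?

E_{7}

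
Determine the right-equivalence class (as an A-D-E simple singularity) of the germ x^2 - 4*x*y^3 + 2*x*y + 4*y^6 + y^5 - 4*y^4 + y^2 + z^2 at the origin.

A_4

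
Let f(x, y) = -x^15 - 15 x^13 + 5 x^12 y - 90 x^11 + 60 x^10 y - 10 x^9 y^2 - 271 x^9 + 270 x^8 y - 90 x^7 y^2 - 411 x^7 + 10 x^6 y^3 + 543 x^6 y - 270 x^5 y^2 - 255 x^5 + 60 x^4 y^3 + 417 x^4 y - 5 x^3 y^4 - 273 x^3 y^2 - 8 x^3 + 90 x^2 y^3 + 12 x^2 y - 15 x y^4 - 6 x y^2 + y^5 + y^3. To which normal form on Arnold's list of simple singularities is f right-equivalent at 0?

E8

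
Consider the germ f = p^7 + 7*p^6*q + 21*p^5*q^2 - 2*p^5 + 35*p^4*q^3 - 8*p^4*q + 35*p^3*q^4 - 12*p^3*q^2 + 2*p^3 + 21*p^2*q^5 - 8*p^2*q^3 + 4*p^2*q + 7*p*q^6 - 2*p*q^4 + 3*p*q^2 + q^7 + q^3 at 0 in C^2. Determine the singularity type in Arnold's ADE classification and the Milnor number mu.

The Hessian of f at 0 has rank 0. Corank 2; j^3 = (p + q)*(2*p^2 + 2*p*q + q^2) splits into three distinct lines over C (the quadratic factor has nonzero discriminant), so D_4.

Type D4, Milnor number mu = 4.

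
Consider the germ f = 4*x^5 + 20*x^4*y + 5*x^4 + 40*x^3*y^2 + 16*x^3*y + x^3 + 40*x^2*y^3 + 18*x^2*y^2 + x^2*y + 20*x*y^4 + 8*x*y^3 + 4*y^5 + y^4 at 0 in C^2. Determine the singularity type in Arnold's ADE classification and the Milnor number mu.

The Hessian of f at 0 has rank 0. Corank 2; j^3 = x^2*(x + y) has shape L^2 M (L != M), so D-series; mu = 5 gives D_5.

Type D5, Milnor number mu = 5.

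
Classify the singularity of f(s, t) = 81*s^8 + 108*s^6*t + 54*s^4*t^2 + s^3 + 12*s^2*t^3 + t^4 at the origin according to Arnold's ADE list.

The Hessian of f at 0 is [[0, 0], [0, 0]] with rank 0, so corank 2. A Groebner basis of the Jacobian ideal J(f) in C{s,t} is {t^3, s^2}; counting standard monomials gives mu = 6. Corank 2; j^3 = s^3 is a perfect cube, so E-series; the 4-jet and mu = 6 give E_6.

E6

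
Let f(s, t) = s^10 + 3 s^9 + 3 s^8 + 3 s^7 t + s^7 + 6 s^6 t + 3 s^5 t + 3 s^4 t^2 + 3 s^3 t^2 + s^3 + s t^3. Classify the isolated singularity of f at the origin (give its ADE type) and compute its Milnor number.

Type E_7, Milnor number mu = 7.

The Hessian of f at 0 has rank 0. Corank 2; j^3 = s^3 is a perfect cube, so E-series; the 4-jet and mu = 7 give E_7.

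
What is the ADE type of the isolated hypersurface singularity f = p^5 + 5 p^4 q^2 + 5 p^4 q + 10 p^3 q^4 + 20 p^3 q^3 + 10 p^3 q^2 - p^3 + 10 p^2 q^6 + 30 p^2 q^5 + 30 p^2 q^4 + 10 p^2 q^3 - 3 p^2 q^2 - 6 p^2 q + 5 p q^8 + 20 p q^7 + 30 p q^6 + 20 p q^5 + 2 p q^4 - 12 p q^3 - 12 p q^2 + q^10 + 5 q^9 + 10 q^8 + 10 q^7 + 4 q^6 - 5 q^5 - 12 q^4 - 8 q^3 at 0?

E8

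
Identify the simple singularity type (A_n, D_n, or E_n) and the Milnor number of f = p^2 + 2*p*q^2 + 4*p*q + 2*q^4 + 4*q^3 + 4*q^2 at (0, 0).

Type A3, Milnor number mu = 3.

The Hessian of f at 0 has rank 1. Corank 1: A-series; mu = 3 gives A_3.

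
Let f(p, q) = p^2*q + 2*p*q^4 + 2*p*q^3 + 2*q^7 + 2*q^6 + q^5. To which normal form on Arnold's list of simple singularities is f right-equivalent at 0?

The Hessian of f at 0 has rank 0. Corank 2; j^3 = p^2*q has shape L^2 M (L != M), so D-series; mu = 8 gives D_8.

D8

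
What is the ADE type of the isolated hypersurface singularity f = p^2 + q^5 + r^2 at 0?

The Hessian of f at 0 is [[2, 0, 0], [0, 0, 0], [0, 0, 2]] with rank 2, so corank 1. A Groebner basis of the Jacobian ideal J(f) in C{p,q,r} is {q^4, p, r}; counting standard monomials gives mu = 4. Corank 1: A-series; mu = 4 gives A_4.

A4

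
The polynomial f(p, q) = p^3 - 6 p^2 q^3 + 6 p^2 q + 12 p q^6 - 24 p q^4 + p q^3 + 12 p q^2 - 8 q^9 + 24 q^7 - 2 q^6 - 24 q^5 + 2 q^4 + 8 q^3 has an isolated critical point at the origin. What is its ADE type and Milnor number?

Type E_{7}, Milnor number mu = 7.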